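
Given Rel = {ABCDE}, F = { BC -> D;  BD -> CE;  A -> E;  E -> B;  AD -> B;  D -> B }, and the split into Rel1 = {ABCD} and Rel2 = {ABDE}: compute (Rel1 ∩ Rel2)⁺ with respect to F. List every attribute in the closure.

ABCDE

Rel1 ∩ Rel2 = {ABD}.
BD → CE applies, adding CE
Closure: {ABCDE}.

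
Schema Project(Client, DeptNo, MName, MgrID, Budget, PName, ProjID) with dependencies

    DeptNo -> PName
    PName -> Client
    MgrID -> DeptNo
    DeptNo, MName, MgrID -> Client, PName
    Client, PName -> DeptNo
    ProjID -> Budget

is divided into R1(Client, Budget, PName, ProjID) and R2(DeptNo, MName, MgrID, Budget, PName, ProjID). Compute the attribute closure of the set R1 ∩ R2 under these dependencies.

Client, DeptNo, Budget, PName, ProjID

R1 ∩ R2 = {Budget, PName, ProjID}.
PName → Client applies, adding Client
Client, PName → DeptNo applies, adding DeptNo
Closure: {Client, DeptNo, Budget, PName, ProjID}.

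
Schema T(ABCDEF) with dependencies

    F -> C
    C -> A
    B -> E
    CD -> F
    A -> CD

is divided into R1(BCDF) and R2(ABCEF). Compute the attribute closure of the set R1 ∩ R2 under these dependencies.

ABCDEF

R1 ∩ R2 = {BCF}.
C → A applies, adding A
B → E applies, adding E
A → CD applies, adding D
Closure: {ABCDEF}.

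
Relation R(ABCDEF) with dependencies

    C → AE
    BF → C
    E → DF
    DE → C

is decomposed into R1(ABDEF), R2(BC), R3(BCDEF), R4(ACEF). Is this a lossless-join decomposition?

Chase test. Columns are ABCDEF; row i has aⱼ where attribute j ∈ Ri, else bᵢⱼ.
Initial tableau (one row per fragment):
  row 1: a1 a2 b13 a4 a5 a6
  row 2: b21 a2 a3 b24 b25 b26
  row 3: b31 a2 a3 a4 a5 a6
  row 4: a1 b42 a3 b44 a5 a6
Rows 2 and 3 agree on C; apply C→AE and equate their AE entries.
Rows 2 and 4 agree on C; apply C→AE and equate their AE entries.
Rows 1 and 3 agree on BF; apply BF→C and equate their C entries.
Rows 1 and 2 agree on E; apply E→DF and equate their DF entries.
Rows 1 and 4 agree on E; apply E→DF and equate their DF entries.
Row 1 is now all distinguished symbols — the join is lossless.

Yes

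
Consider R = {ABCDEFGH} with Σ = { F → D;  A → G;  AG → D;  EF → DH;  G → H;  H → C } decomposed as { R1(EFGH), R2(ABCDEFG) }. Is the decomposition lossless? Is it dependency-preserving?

lossless but not dependency-preserving

Lossless test: (EFG)⁺ = {CDEFGH}, which contains all of one fragment — lossless.
Dependency preservation: the restricted closure of {H} across the fragments never reaches {C}, so H → C cannot be enforced without a join — not preserved.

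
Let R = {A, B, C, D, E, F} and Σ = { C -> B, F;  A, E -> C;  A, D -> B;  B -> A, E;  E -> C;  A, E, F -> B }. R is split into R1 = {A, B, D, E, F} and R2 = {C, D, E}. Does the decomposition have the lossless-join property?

Yes

Common attributes: R1 ∩ R2 = {D, E}.
Closure of {D, E}: E → C applies, adding C; C → B, F applies, adding B, F; B → A, E applies, adding A. So (D, E)⁺ = {A, B, C, D, E, F}.
This closure contains every attribute of R1, so R1 ∩ R2 → R1. The join is lossless.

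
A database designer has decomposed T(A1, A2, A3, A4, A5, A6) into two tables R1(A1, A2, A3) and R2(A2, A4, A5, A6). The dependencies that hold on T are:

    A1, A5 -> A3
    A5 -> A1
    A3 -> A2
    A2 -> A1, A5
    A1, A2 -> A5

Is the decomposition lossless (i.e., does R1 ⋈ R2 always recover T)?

Common attributes: R1 ∩ R2 = {A2}.
Closure of {A2}: A2 → A1, A5 applies, adding A1, A5; A1, A5 → A3 applies, adding A3. So (A2)⁺ = {A1, A2, A3, A5}.
This closure contains every attribute of R1, so R1 ∩ R2 → R1. The join is lossless.

Yes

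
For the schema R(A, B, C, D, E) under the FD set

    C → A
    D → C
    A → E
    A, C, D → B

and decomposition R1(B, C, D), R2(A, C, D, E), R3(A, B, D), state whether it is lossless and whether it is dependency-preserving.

Lossless test (chase): Rows 1 and 2 agree on C; apply C→A and equate their A entries. Rows 1 and 3 agree on D; apply D→C and equate their C entries. Rows 1 and 2 agree on A; apply A→E and equate their E entries. Rows 1 and 3 agree on A; apply A→E and equate their E entries. Rows 1 and 2 agree on A, C, D; apply A, C, D→B and equate their B entries. Row 1 is now all distinguished symbols — the join is lossless.
Dependency preservation: A, C, D → B is not contained in any single fragment, but the restricted closure of its left-hand side across the fragments still reaches the right-hand side; the remaining FDs each lie inside some fragment. All dependencies are preserved.

lossless and dependency-preserving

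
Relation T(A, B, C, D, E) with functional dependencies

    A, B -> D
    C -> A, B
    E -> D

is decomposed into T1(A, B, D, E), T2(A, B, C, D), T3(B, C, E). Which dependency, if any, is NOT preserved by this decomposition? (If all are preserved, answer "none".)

none

A, B → D lies within T1.
C → A, B lies within T2.
E → D lies within T1.
Every dependency is enforceable on the fragments, so the decomposition is dependency-preserving.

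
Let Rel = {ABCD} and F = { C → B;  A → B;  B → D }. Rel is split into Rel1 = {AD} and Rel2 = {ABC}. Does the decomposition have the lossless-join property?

Common attributes: Rel1 ∩ Rel2 = {A}.
Closure of {A}: A → B applies, adding B; B → D applies, adding D. So (A)⁺ = {ABD}.
This closure contains every attribute of Rel1, so Rel1 ∩ Rel2 → Rel1. The join is lossless.

Yes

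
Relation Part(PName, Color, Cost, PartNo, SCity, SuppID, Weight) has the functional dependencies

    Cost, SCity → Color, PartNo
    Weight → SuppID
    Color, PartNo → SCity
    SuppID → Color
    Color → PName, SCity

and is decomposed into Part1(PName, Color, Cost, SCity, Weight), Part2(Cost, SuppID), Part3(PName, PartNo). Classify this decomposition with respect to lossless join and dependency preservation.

lossy and not dependency-preserving

Lossless test (chase): applying each FD to every pair of rows produces no changes in the tableau, so no row becomes fully distinguished — the join is lossy.
Dependency preservation: the restricted closure of {Cost, SCity} across the fragments never reaches {Color, PartNo}, so Cost, SCity → Color, PartNo cannot be enforced without a join — not preserved.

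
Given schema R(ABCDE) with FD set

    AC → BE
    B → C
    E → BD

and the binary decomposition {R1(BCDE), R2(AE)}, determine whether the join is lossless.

Yes

Common attributes: R1 ∩ R2 = {E}.
Closure of {E}: E → BD applies, adding BD; B → C applies, adding C. So (E)⁺ = {BCDE}.
This closure contains every attribute of R1, so R1 ∩ R2 → R1. The join is lossless.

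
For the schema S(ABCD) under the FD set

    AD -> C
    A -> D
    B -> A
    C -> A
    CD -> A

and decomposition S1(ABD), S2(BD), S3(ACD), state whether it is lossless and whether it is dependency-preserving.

Lossless test (chase): Rows 1 and 3 agree on AD; apply AD→C and equate their C entries. Rows 1 and 2 agree on B; apply B→A and equate their A entries. Rows 1 and 2 agree on AD; apply AD→C and equate their C entries. Row 1 is now all distinguished symbols — the join is lossless.
Dependency preservation: every FD's attributes lie within a single fragment, so each can be enforced locally — preserved.

lossless and dependency-preserving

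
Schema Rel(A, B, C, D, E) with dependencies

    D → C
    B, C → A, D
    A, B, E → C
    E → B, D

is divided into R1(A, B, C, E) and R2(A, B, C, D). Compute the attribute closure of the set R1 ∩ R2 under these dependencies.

R1 ∩ R2 = {A, B, C}.
B, C → A, D applies, adding D
Closure: {A, B, C, D}.

A, B, C, D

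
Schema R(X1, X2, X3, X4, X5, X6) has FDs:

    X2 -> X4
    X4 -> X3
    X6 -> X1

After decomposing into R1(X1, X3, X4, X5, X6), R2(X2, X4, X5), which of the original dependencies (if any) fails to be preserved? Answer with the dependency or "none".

none

X2 → X4 lies within R2.
X4 → X3 lies within R1.
X6 → X1 lies within R1.
Every dependency is enforceable on the fragments, so the decomposition is dependency-preserving.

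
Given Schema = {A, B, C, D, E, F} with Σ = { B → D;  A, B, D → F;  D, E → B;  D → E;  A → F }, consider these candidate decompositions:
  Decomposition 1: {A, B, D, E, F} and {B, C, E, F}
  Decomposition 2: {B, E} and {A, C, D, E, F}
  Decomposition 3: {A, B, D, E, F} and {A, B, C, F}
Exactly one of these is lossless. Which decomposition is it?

Decomposition 1: common = {B, E, F}, closure = {B, D, E, F} → lossy.
Decomposition 2: common = {E}, closure = {E} → lossy.
Decomposition 3: common = {A, B, F}, closure = {A, B, D, E, F} → lossless.

Decomposition 3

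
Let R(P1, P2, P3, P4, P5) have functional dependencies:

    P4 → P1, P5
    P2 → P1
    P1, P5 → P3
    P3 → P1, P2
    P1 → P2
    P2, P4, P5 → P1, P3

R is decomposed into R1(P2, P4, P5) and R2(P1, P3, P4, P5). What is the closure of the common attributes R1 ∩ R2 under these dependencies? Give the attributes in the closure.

P1, P2, P3, P4, P5

R1 ∩ R2 = {P4, P5}.
P4 → P1, P5 applies, adding P1
P1, P5 → P3 applies, adding P3
P3 → P1, P2 applies, adding P2
Closure: {P1, P2, P3, P4, P5}.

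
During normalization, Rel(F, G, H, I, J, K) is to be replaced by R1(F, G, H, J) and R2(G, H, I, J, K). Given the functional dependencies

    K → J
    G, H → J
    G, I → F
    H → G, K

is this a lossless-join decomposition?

No

Common attributes: R1 ∩ R2 = {G, H, J}.
Closure of {G, H, J}: H → G, K applies, adding K. So (G, H, J)⁺ = {G, H, J, K}.
The closure contains neither all of R1 = {F, G, H, J} nor all of R2 = {G, H, I, J, K}, so the common attributes are not a superkey of either fragment. The join is lossy.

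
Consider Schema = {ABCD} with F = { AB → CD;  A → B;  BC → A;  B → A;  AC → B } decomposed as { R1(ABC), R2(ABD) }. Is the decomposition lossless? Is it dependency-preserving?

lossless and dependency-preserving

Lossless test: (AB)⁺ = {ABCD}, which contains all of one fragment — lossless.
Dependency preservation: AB → CD is not contained in any single fragment, but the restricted closure of its left-hand side across the fragments still reaches the right-hand side; the remaining FDs each lie inside some fragment. All dependencies are preserved.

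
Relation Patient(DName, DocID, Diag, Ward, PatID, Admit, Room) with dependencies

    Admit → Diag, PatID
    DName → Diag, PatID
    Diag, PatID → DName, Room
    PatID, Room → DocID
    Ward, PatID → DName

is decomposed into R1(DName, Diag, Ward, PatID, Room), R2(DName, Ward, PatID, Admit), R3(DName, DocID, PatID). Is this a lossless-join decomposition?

Yes

Chase test. Columns are DName, DocID, Diag, Ward, PatID, Admit, Room; row i has aⱼ where attribute j ∈ Ri, else bᵢⱼ.
Initial tableau (one row per fragment):
  row 1: a1 b12 a3 a4 a5 b16 a7
  row 2: a1 b22 b23 a4 a5 a6 b27
  row 3: a1 a2 b33 b34 a5 b36 b37
Rows 1 and 2 agree on DName; apply DName→Diag, PatID and equate their Diag, PatID entries.
Rows 1 and 3 agree on DName; apply DName→Diag, PatID and equate their Diag, PatID entries.
Rows 1 and 2 agree on Diag, PatID; apply Diag, PatID→DName, Room and equate their DName, Room entries.
Rows 1 and 3 agree on Diag, PatID; apply Diag, PatID→DName, Room and equate their DName, Room entries.
Rows 1 and 2 agree on PatID, Room; apply PatID, Room→DocID and equate their DocID entries.
Rows 1 and 3 agree on PatID, Room; apply PatID, Room→DocID and equate their DocID entries.
Row 2 is now all distinguished symbols — the join is lossless.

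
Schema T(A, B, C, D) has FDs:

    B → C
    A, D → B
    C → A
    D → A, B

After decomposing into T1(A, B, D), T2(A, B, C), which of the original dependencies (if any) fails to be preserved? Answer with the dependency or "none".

B → C lies within T2.
A, D → B lies within T1.
C → A lies within T2.
D → A, B lies within T1.
Every dependency is enforceable on the fragments, so the decomposition is dependency-preserving.

none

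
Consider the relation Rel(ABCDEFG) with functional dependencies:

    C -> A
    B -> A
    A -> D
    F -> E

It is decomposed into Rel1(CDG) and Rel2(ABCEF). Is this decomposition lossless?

No

Common attributes: Rel1 ∩ Rel2 = {C}.
Closure of {C}: C → A applies, adding A; A → D applies, adding D. So (C)⁺ = {ACD}.
The closure contains neither all of Rel1 = {CDG} nor all of Rel2 = {ABCEF}, so the common attributes are not a superkey of either fragment. The join is lossy.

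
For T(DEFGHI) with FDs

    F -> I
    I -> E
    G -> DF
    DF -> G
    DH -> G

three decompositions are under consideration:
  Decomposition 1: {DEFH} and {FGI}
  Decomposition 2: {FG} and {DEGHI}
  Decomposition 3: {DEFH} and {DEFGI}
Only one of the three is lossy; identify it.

Decomposition 1

Decomposition 1: common = {F}, closure = {EFI} → lossy.
Decomposition 2: common = {G}, closure = {DEFGI} → lossless.
Decomposition 3: common = {DEF}, closure = {DEFGI} → lossless.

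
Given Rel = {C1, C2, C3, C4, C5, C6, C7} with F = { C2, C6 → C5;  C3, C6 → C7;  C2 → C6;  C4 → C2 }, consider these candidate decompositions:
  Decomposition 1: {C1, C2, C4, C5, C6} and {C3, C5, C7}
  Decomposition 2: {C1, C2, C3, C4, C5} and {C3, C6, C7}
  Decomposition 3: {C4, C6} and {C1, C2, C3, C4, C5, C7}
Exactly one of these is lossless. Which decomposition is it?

Decomposition 1: common = {C5}, closure = {C5} → lossy.
Decomposition 2: common = {C3}, closure = {C3} → lossy.
Decomposition 3: common = {C4}, closure = {C2, C4, C5, C6} → lossless.

Decomposition 3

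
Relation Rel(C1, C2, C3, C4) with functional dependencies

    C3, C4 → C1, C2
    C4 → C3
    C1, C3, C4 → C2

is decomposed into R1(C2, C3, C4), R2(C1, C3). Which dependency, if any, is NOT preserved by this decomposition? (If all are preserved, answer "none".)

Check C3, C4 → C1, C2: no single fragment contains all of {C1, C2, C3, C4}, and the restricted closure of {C3, C4} across the fragments never reaches {C1, C2}.
C4 → C3 is preserved.
C1, C3, C4 → C2 is preserved.

C3, C4 → C1, C2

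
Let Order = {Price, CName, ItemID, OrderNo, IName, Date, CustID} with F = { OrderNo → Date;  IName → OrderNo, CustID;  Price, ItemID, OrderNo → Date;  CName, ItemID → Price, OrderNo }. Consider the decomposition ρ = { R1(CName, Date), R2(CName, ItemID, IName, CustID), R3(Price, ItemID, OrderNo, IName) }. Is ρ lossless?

No

Chase test. Columns are Price, CName, ItemID, OrderNo, IName, Date, CustID; row i has aⱼ where attribute j ∈ Ri, else bᵢⱼ.
Initial tableau (one row per fragment):
  row 1: b11 a2 b13 b14 b15 a6 b17
  row 2: b21 a2 a3 b24 a5 b26 a7
  row 3: a1 b32 a3 a4 a5 b36 b37
Rows 2 and 3 agree on IName; apply IName→OrderNo, CustID and equate their OrderNo, CustID entries.
Rows 2 and 3 agree on OrderNo; apply OrderNo→Date and equate their Date entries.
No row becomes fully distinguished — the join is lossy.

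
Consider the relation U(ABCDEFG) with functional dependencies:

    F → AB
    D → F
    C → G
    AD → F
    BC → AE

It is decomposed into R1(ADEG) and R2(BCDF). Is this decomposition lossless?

No

Common attributes: R1 ∩ R2 = {D}.
Closure of {D}: D → F applies, adding F; F → AB applies, adding AB. So (D)⁺ = {ABDF}.
The closure contains neither all of R1 = {ADEG} nor all of R2 = {BCDF}, so the common attributes are not a superkey of either fragment. The join is lossy.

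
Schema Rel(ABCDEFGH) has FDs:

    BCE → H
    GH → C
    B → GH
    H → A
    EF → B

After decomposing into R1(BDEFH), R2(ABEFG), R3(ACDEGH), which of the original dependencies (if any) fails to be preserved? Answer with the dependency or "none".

none

BCE → H: restricted closure across fragments reaches H.
GH → C lies within R3.
B → GH: restricted closure across fragments reaches GH.
H → A lies within R3.
EF → B lies within R1.
Every dependency is enforceable on the fragments, so the decomposition is dependency-preserving.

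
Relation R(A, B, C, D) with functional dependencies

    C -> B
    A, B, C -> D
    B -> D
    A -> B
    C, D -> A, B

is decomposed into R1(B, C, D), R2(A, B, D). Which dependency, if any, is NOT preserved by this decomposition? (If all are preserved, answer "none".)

C, D -> A, B

Check C, D → A, B: no single fragment contains all of {A, B, C, D}, and the restricted closure of {C, D} across the fragments never reaches {A, B}.
C → B is preserved.
A, B, C → D is preserved.
B → D is preserved.
A → B is preserved.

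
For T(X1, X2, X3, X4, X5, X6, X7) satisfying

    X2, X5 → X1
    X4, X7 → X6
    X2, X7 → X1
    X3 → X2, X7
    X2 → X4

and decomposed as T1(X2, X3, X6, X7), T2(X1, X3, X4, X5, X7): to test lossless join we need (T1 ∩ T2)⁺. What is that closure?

X1, X2, X3, X4, X6, X7

T1 ∩ T2 = {X3, X7}.
X3 → X2, X7 applies, adding X2
X2 → X4 applies, adding X4
X4, X7 → X6 applies, adding X6
X2, X7 → X1 applies, adding X1
Closure: {X1, X2, X3, X4, X6, X7}.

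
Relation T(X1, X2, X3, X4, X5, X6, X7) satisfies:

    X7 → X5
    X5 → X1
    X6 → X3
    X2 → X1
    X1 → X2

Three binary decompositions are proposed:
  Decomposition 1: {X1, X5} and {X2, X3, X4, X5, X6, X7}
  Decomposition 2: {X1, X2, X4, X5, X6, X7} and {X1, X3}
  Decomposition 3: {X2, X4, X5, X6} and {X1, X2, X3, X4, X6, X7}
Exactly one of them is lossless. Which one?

Decomposition 1

Decomposition 1: common = {X5}, closure = {X1, X2, X5} → lossless.
Decomposition 2: common = {X1}, closure = {X1, X2} → lossy.
Decomposition 3: common = {X2, X4, X6}, closure = {X1, X2, X3, X4, X6} → lossy.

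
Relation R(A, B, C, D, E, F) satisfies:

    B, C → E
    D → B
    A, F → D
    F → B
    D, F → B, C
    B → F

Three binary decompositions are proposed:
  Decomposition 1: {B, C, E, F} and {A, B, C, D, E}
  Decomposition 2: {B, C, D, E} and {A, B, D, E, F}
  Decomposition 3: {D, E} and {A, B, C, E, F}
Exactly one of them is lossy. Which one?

Decomposition 3

Decomposition 1: common = {B, C, E}, closure = {B, C, E, F} → lossless.
Decomposition 2: common = {B, D, E}, closure = {B, C, D, E, F} → lossless.
Decomposition 3: common = {E}, closure = {E} → lossy.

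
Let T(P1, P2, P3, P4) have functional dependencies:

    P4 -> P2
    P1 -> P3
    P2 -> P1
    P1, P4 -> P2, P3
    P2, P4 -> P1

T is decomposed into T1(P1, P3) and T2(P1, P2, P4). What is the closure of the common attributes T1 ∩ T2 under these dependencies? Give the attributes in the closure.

T1 ∩ T2 = {P1}.
P1 → P3 applies, adding P3
Closure: {P1, P3}.

P1, P3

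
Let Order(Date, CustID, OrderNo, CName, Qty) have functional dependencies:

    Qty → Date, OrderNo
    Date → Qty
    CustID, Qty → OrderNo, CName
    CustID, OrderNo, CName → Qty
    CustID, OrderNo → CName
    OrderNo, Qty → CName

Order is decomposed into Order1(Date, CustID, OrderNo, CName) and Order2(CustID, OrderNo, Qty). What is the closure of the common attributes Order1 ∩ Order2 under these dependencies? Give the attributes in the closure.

Date, CustID, OrderNo, CName, Qty

Order1 ∩ Order2 = {CustID, OrderNo}.
CustID, OrderNo → CName applies, adding CName
CustID, OrderNo, CName → Qty applies, adding Qty
Qty → Date, OrderNo applies, adding Date
Closure: {Date, CustID, OrderNo, CName, Qty}.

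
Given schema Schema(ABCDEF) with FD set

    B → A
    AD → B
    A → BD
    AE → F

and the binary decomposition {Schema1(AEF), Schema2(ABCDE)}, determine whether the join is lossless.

Yes

Common attributes: Schema1 ∩ Schema2 = {AE}.
Closure of {AE}: A → BD applies, adding BD; AE → F applies, adding F. So (AE)⁺ = {ABDEF}.
This closure contains every attribute of Schema1, so Schema1 ∩ Schema2 → Schema1. The join is lossless.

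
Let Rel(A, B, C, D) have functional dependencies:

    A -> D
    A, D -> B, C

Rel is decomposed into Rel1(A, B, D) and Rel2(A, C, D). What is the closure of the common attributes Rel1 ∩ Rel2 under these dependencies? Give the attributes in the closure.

Rel1 ∩ Rel2 = {A, D}.
A, D → B, C applies, adding B, C
Closure: {A, B, C, D}.

A, B, C, D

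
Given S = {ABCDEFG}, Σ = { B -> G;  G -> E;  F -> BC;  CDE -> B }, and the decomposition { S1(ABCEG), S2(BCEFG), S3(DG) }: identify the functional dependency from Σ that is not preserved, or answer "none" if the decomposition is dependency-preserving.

Check CDE → B: no single fragment contains all of {BCDE}, and the restricted closure of {CDE} across the fragments never reaches {B}.
B → G is preserved.
G → E is preserved.
F → BC is preserved.

CDE -> B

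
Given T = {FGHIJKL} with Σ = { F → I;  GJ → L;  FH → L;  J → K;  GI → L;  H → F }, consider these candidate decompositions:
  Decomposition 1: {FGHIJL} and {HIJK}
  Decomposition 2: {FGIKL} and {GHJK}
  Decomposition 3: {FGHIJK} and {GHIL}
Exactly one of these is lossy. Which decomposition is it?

Decomposition 1: common = {HIJ}, closure = {FHIJKL} → lossless.
Decomposition 2: common = {GK}, closure = {GK} → lossy.
Decomposition 3: common = {GHI}, closure = {FGHIL} → lossless.

Decomposition 2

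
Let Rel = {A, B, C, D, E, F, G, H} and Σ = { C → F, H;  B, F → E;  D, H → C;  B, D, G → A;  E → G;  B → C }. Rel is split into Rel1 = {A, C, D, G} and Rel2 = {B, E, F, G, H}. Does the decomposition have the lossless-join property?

No

Common attributes: Rel1 ∩ Rel2 = {G}.
No dependency enlarges {G}, so (G)⁺ = {G}.
The closure contains neither all of Rel1 = {A, C, D, G} nor all of Rel2 = {B, E, F, G, H}, so the common attributes are not a superkey of either fragment. The join is lossy.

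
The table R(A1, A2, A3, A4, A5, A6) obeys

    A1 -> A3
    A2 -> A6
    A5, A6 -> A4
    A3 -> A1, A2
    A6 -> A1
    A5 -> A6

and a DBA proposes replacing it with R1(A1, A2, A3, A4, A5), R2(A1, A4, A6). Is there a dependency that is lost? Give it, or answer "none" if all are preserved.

none

A1 → A3 lies within R1.
A2 → A6: restricted closure across fragments reaches A6.
A5, A6 → A4: restricted closure across fragments reaches A4.
A3 → A1, A2 lies within R1.
A6 → A1 lies within R2.
A5 → A6: restricted closure across fragments reaches A6.
Every dependency is enforceable on the fragments, so the decomposition is dependency-preserving.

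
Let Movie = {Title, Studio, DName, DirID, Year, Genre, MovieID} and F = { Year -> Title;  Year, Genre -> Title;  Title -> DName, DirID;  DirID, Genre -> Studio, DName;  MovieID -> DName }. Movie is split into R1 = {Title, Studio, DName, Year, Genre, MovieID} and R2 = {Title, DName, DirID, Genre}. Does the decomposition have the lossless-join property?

Common attributes: R1 ∩ R2 = {Title, DName, Genre}.
Closure of {Title, DName, Genre}: Title → DName, DirID applies, adding DirID; DirID, Genre → Studio, DName applies, adding Studio. So (Title, DName, Genre)⁺ = {Title, Studio, DName, DirID, Genre}.
This closure contains every attribute of R2, so R1 ∩ R2 → R2. The join is lossless.

Yes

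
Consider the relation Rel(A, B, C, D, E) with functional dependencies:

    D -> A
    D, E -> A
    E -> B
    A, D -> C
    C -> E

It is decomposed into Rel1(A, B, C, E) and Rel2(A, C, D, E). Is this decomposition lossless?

Yes

Common attributes: Rel1 ∩ Rel2 = {A, C, E}.
Closure of {A, C, E}: E → B applies, adding B. So (A, C, E)⁺ = {A, B, C, E}.
This closure contains every attribute of Rel1, so Rel1 ∩ Rel2 → Rel1. The join is lossless.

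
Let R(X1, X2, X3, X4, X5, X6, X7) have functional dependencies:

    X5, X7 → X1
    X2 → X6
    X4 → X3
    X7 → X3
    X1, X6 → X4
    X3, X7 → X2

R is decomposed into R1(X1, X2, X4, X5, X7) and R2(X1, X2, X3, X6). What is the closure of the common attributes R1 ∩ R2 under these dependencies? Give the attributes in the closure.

R1 ∩ R2 = {X1, X2}.
X2 → X6 applies, adding X6
X1, X6 → X4 applies, adding X4
X4 → X3 applies, adding X3
Closure: {X1, X2, X3, X4, X6}.

X1, X2, X3, X4, X6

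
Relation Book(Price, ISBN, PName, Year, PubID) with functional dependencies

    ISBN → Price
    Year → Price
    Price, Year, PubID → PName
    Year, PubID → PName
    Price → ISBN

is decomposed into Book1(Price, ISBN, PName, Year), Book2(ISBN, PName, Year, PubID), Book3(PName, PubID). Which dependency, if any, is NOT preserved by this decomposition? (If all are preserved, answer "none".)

none

ISBN → Price lies within Book1.
Year → Price lies within Book1.
Price, Year, PubID → PName: restricted closure across fragments reaches PName.
Year, PubID → PName lies within Book2.
Price → ISBN lies within Book1.
Every dependency is enforceable on the fragments, so the decomposition is dependency-preserving.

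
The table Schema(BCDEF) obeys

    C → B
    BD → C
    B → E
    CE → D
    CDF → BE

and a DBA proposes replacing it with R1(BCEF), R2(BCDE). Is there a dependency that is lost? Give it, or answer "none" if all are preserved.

none

C → B lies within R1.
BD → C lies within R2.
B → E lies within R1.
CE → D lies within R2.
CDF → BE: restricted closure across fragments reaches BE.
Every dependency is enforceable on the fragments, so the decomposition is dependency-preserving.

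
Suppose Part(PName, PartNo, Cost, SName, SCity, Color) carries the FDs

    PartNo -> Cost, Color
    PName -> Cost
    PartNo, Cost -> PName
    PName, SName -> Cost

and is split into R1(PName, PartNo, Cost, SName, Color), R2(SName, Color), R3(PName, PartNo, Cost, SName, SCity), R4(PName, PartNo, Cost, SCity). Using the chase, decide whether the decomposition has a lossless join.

Yes

Chase test. Columns are PName, PartNo, Cost, SName, SCity, Color; row i has aⱼ where attribute j ∈ Ri, else bᵢⱼ.
Initial tableau (one row per fragment):
  row 1: a1 a2 a3 a4 b15 a6
  row 2: b21 b22 b23 a4 b25 a6
  row 3: a1 a2 a3 a4 a5 b36
  row 4: a1 a2 a3 b44 a5 b46
Rows 1 and 3 agree on PartNo; apply PartNo→Cost, Color and equate their Cost, Color entries.
Rows 1 and 4 agree on PartNo; apply PartNo→Cost, Color and equate their Cost, Color entries.
Row 3 is now all distinguished symbols — the join is lossless.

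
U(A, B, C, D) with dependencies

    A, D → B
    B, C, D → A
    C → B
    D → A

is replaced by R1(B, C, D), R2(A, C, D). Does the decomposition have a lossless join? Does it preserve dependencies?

lossless and dependency-preserving

Lossless test: (C, D)⁺ = {A, B, C, D}, which contains all of one fragment — lossless.
Dependency preservation: A, D → B; B, C, D → A are not contained in any single fragment, but the restricted closure of each left-hand side across the fragments still reaches the right-hand side; the remaining FDs each lie inside some fragment. All dependencies are preserved.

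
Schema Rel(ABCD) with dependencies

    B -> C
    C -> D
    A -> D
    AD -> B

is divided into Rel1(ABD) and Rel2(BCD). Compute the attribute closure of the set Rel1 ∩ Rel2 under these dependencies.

Rel1 ∩ Rel2 = {BD}.
B → C applies, adding C
Closure: {BCD}.

BCD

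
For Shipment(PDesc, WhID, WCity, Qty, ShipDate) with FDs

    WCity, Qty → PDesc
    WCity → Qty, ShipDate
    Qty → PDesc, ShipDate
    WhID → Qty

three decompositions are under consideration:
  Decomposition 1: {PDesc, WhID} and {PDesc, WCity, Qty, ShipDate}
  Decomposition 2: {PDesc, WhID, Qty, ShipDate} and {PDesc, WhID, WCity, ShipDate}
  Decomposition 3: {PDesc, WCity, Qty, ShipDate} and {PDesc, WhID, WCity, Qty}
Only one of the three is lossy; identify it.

Decomposition 1: common = {PDesc}, closure = {PDesc} → lossy.
Decomposition 2: common = {PDesc, WhID, ShipDate}, closure = {PDesc, WhID, Qty, ShipDate} → lossless.
Decomposition 3: common = {PDesc, WCity, Qty}, closure = {PDesc, WCity, Qty, ShipDate} → lossless.

Decomposition 1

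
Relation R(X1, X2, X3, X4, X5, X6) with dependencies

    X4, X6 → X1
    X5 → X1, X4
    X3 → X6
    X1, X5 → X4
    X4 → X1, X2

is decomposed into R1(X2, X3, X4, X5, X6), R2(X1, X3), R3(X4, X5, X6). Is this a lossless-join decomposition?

Chase test. Columns are X1, X2, X3, X4, X5, X6; row i has aⱼ where attribute j ∈ Ri, else bᵢⱼ.
Initial tableau (one row per fragment):
  row 1: b11 a2 a3 a4 a5 a6
  row 2: a1 b22 a3 b24 b25 b26
  row 3: b31 b32 b33 a4 a5 a6
Rows 1 and 3 agree on X4, X6; apply X4, X6→X1 and equate their X1 entries.
Rows 1 and 2 agree on X3; apply X3→X6 and equate their X6 entries.
Rows 1 and 3 agree on X4; apply X4→X1, X2 and equate their X1, X2 entries.
No row becomes fully distinguished — the join is lossy.

No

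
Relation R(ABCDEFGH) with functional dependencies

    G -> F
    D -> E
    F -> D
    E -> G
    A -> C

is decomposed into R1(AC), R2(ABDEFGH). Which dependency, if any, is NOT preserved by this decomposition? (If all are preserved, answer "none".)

none

G → F lies within R2.
D → E lies within R2.
F → D lies within R2.
E → G lies within R2.
A → C lies within R1.
Every dependency is enforceable on the fragments, so the decomposition is dependency-preserving.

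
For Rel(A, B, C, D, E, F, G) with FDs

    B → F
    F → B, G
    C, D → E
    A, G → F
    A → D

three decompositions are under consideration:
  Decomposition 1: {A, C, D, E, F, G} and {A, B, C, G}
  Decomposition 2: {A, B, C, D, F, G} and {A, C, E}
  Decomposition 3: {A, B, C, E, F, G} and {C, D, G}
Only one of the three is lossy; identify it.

Decomposition 3

Decomposition 1: common = {A, C, G}, closure = {A, B, C, D, E, F, G} → lossless.
Decomposition 2: common = {A, C}, closure = {A, C, D, E} → lossless.
Decomposition 3: common = {C, G}, closure = {C, G} → lossy.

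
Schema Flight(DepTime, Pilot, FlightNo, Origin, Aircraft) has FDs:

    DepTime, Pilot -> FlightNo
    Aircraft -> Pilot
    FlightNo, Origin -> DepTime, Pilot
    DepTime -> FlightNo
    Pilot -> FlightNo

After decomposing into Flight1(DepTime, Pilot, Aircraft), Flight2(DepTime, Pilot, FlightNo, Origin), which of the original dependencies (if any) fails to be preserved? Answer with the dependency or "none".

DepTime, Pilot → FlightNo lies within Flight2.
Aircraft → Pilot lies within Flight1.
FlightNo, Origin → DepTime, Pilot lies within Flight2.
DepTime → FlightNo lies within Flight2.
Pilot → FlightNo lies within Flight2.
Every dependency is enforceable on the fragments, so the decomposition is dependency-preserving.

none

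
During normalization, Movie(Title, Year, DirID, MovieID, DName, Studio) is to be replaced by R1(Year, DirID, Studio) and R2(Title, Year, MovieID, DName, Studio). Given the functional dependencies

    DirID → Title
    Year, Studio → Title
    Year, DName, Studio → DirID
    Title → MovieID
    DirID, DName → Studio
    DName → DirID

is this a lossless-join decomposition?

No

Common attributes: R1 ∩ R2 = {Year, Studio}.
Closure of {Year, Studio}: Year, Studio → Title applies, adding Title; Title → MovieID applies, adding MovieID. So (Year, Studio)⁺ = {Title, Year, MovieID, Studio}.
The closure contains neither all of R1 = {Year, DirID, Studio} nor all of R2 = {Title, Year, MovieID, DName, Studio}, so the common attributes are not a superkey of either fragment. The join is lossy.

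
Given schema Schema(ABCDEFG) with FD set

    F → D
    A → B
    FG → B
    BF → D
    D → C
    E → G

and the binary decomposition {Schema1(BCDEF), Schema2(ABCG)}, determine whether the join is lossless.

No

Common attributes: Schema1 ∩ Schema2 = {BC}.
No dependency enlarges {BC}, so (BC)⁺ = {BC}.
The closure contains neither all of Schema1 = {BCDEF} nor all of Schema2 = {ABCG}, so the common attributes are not a superkey of either fragment. The join is lossy.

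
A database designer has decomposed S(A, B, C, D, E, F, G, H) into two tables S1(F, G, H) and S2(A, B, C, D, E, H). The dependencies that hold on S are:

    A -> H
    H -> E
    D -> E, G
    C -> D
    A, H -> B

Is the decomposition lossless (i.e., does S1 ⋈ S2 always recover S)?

No

Common attributes: S1 ∩ S2 = {H}.
Closure of {H}: H → E applies, adding E. So (H)⁺ = {E, H}.
The closure contains neither all of S1 = {F, G, H} nor all of S2 = {A, B, C, D, E, H}, so the common attributes are not a superkey of either fragment. The join is lossy.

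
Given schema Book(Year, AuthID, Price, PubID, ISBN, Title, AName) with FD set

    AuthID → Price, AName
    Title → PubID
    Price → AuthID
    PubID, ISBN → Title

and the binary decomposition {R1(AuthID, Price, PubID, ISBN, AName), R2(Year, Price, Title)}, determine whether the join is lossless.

Common attributes: R1 ∩ R2 = {Price}.
Closure of {Price}: Price → AuthID applies, adding AuthID; AuthID → Price, AName applies, adding AName. So (Price)⁺ = {AuthID, Price, AName}.
The closure contains neither all of R1 = {AuthID, Price, PubID, ISBN, AName} nor all of R2 = {Year, Price, Title}, so the common attributes are not a superkey of either fragment. The join is lossy.

No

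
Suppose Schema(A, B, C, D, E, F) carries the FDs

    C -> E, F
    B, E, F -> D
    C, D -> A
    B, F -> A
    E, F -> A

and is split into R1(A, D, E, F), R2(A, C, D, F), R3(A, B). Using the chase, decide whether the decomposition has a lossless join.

Chase test. Columns are A, B, C, D, E, F; row i has aⱼ where attribute j ∈ Ri, else bᵢⱼ.
Initial tableau (one row per fragment):
  row 1: a1 b12 b13 a4 a5 a6
  row 2: a1 b22 a3 a4 b25 a6
  row 3: a1 a2 b33 b34 b35 b36
No row becomes fully distinguished — the join is lossy.

No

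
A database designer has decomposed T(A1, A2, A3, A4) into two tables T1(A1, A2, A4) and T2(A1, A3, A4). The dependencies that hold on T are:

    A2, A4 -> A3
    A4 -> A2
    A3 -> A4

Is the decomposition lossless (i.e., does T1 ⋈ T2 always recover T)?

Common attributes: T1 ∩ T2 = {A1, A4}.
Closure of {A1, A4}: A4 → A2 applies, adding A2; A2, A4 → A3 applies, adding A3. So (A1, A4)⁺ = {A1, A2, A3, A4}.
This closure contains every attribute of T1, so T1 ∩ T2 → T1. The join is lossless.

Yes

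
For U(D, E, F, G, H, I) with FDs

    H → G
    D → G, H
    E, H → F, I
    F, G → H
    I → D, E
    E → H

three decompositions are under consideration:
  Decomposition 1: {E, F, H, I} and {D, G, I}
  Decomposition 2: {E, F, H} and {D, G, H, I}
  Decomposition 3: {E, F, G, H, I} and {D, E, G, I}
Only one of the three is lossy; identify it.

Decomposition 1: common = {I}, closure = {D, E, F, G, H, I} → lossless.
Decomposition 2: common = {H}, closure = {G, H} → lossy.
Decomposition 3: common = {E, G, I}, closure = {D, E, F, G, H, I} → lossless.

Decomposition 2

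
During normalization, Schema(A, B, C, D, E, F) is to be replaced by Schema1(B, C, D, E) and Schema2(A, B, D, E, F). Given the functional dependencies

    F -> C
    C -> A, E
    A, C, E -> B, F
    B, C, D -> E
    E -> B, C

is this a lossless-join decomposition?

Yes

Common attributes: Schema1 ∩ Schema2 = {B, D, E}.
Closure of {B, D, E}: E → B, C applies, adding C; C → A, E applies, adding A; A, C, E → B, F applies, adding F. So (B, D, E)⁺ = {A, B, C, D, E, F}.
This closure contains every attribute of Schema1, so Schema1 ∩ Schema2 → Schema1. The join is lossless.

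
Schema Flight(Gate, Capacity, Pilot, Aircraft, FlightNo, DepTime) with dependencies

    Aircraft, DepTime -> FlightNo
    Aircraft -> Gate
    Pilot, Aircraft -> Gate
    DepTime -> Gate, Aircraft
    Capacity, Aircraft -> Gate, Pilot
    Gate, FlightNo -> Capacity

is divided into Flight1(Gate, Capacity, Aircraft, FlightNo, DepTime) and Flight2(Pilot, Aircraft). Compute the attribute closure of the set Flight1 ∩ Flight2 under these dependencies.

Flight1 ∩ Flight2 = {Aircraft}.
Aircraft → Gate applies, adding Gate
Closure: {Gate, Aircraft}.

Gate, Aircraft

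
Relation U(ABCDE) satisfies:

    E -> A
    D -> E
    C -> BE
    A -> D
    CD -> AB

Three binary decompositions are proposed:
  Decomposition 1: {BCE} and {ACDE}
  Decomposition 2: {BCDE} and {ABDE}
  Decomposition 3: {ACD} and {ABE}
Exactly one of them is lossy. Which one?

Decomposition 3

Decomposition 1: common = {CE}, closure = {ABCDE} → lossless.
Decomposition 2: common = {BDE}, closure = {ABDE} → lossless.
Decomposition 3: common = {A}, closure = {ADE} → lossy.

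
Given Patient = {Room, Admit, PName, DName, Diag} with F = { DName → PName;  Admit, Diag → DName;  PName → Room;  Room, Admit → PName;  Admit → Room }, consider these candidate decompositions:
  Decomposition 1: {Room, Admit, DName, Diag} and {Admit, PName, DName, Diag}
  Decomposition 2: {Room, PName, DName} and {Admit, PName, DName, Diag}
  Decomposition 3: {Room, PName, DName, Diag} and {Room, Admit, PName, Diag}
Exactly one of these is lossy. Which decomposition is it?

Decomposition 1: common = {Admit, DName, Diag}, closure = {Room, Admit, PName, DName, Diag} → lossless.
Decomposition 2: common = {PName, DName}, closure = {Room, PName, DName} → lossless.
Decomposition 3: common = {Room, PName, Diag}, closure = {Room, PName, Diag} → lossy.

Decomposition 3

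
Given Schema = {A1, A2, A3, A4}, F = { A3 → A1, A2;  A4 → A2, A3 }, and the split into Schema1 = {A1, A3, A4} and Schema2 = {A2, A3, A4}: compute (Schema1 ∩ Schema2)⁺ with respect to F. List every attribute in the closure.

A1, A2, A3, A4

Schema1 ∩ Schema2 = {A3, A4}.
A3 → A1, A2 applies, adding A1, A2
Closure: {A1, A2, A3, A4}.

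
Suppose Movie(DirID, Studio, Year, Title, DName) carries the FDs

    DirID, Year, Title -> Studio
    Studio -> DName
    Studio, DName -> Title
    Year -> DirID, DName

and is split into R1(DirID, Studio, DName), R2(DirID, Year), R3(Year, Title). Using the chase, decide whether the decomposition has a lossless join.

Chase test. Columns are DirID, Studio, Year, Title, DName; row i has aⱼ where attribute j ∈ Ri, else bᵢⱼ.
Initial tableau (one row per fragment):
  row 1: a1 a2 b13 b14 a5
  row 2: a1 b22 a3 b24 b25
  row 3: b31 b32 a3 a4 b35
Rows 2 and 3 agree on Year; apply Year→DirID, DName and equate their DirID, DName entries.
No row becomes fully distinguished — the join is lossy.

No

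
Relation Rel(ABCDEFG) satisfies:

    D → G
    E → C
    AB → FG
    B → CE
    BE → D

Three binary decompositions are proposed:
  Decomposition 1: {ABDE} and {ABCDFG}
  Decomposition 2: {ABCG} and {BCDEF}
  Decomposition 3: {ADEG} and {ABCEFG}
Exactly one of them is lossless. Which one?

Decomposition 1: common = {ABD}, closure = {ABCDEFG} → lossless.
Decomposition 2: common = {BC}, closure = {BCDEG} → lossy.
Decomposition 3: common = {AEG}, closure = {ACEG} → lossy.

Decomposition 1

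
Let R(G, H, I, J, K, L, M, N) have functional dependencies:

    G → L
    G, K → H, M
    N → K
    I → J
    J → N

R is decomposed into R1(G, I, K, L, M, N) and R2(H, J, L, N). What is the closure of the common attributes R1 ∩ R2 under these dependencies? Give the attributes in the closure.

R1 ∩ R2 = {L, N}.
N → K applies, adding K
Closure: {K, L, N}.

K, L, N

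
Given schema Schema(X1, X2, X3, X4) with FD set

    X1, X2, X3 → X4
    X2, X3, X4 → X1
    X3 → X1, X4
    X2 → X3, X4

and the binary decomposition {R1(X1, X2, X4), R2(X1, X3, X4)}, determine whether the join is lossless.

No

Common attributes: R1 ∩ R2 = {X1, X4}.
No dependency enlarges {X1, X4}, so (X1, X4)⁺ = {X1, X4}.
The closure contains neither all of R1 = {X1, X2, X4} nor all of R2 = {X1, X3, X4}, so the common attributes are not a superkey of either fragment. The join is lossy.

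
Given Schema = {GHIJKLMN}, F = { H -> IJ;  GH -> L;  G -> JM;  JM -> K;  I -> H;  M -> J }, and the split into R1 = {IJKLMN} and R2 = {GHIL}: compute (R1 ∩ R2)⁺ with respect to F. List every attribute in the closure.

R1 ∩ R2 = {IL}.
I → H applies, adding H
H → IJ applies, adding J
Closure: {HIJL}.

HIJL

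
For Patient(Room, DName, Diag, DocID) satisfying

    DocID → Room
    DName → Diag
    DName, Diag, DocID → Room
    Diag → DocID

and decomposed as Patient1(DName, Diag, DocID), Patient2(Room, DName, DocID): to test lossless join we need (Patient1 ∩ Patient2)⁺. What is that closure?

Patient1 ∩ Patient2 = {DName, DocID}.
DocID → Room applies, adding Room
DName → Diag applies, adding Diag
Closure: {Room, DName, Diag, DocID}.

Room, DName, Diag, DocID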